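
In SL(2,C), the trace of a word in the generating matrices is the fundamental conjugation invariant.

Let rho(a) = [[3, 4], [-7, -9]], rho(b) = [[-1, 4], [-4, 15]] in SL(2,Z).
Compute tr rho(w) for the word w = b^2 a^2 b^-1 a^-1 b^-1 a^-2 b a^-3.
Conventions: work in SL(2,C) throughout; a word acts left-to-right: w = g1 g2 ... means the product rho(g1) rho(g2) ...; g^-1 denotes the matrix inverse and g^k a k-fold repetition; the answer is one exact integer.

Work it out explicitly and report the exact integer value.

rho(b) = [[-1, 4], [-4, 15]]
... * rho(b) = [[-1, 4], [-4, 15]]  ->  [[-15, 56], [-56, 209]]
... * rho(a) = [[3, 4], [-7, -9]]  ->  [[-437, -564], [-1631, -2105]]
... * rho(a) = [[3, 4], [-7, -9]]  ->  [[2637, 3328], [9842, 12421]]
... * rho(b^-1) = [[15, -4], [4, -1]]  ->  [[52867, -13876], [197314, -51789]]
... * rho(a^-1) = [[-9, -4], [7, 3]]  ->  [[-572935, -253096], [-2138349, -944623]]
... * rho(b^-1) = [[15, -4], [4, -1]]  ->  [[-9606409, 2544836], [-35853727, 9498019]]
... * rho(a^-1) = [[-9, -4], [7, 3]]  ->  [[104271533, 46060144], [389169676, 171908965]]
... * rho(a^-1) = [[-9, -4], [7, 3]]  ->  [[-616022789, -278905700], [-2299164329, -1040951809]]
... * rho(b) = [[-1, 4], [-4, 15]]  ->  [[1731645589, -6647676656], [6462971565, -24810934451]]
... * rho(a^-1) = [[-9, -4], [7, 3]]  ->  [[-62118546893, -26869612324], [-231843285242, -100284689613]]
... * rho(a^-1) = [[-9, -4], [7, 3]]  ->  [[370979635769, 167865350600], [1384596739887, 626519072129]]
... * rho(a^-1) = [[-9, -4], [7, 3]]  ->  [[-2163759267721, -980322491276], [-8075737154080, -3658829743161]]
tr = -2163759267721 + -3658829743161 = -5822589010882

-5822589010882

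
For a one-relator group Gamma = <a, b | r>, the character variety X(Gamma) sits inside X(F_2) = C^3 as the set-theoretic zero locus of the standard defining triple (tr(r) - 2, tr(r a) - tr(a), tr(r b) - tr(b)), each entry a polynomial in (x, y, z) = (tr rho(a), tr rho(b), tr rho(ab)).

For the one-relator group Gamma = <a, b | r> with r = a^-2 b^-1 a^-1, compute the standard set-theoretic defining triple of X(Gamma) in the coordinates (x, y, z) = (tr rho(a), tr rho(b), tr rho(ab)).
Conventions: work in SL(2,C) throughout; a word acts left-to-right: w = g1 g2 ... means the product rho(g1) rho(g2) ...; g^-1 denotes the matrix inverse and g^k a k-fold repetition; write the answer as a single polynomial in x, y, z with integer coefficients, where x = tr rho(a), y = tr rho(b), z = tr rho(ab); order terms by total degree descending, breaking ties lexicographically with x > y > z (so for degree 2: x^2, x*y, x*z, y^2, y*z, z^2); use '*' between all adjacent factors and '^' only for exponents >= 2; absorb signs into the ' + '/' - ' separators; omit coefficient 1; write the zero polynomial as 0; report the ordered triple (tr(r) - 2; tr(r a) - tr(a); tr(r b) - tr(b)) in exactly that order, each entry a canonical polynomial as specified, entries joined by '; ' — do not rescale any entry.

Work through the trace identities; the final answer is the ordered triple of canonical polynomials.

trace(a^-1) = trace(a) = x
trace(a^-1 b) = trace(b) trace(a) - trace(b a)  (eliminate a^-1) = x*y - z
use: trace(a^-1 b^-1) = trace(a^-1) trace(b) - trace(a^-1 b)  (eliminate b^-1) = z
apply: trace(b^-1 a^-2) = trace(a^-1 b^-1) trace(a) - trace(a^-1 b^-1 a)  (eliminate a^-1) = x*z - y
apply: trace(a^-2 b^-1 a^-1) = trace(b^-1 a^-2) trace(a) - trace(b^-1 a^-1)  (eliminate a^-1) = x^2*z - x*y - z
apply: trace(a b a b) = trace(a b) trace(a b) - trace(1) = z^2 - 2
apply: trace(b a b^-1 a) = trace(a b a) trace(b) - trace(a b a b) = x*y*z - y^2 - z^2 + 2
use: trace(b^-1 a^-1 b a) = trace(b a b^-1) trace(a) - trace(b a b^-1 a) = -x*y*z + x^2 + y^2 + z^2 - 2
use: trace(a^-1 b^-1 a^-1 b) = trace(b^-1 a^-1 b) trace(a) - trace(b^-1 a^-1 b a) = x*y*z - y^2 - z^2 + 2
trace(a^-2 b^-1 a^-1 b) = trace(a^-1 b^-1 a^-1 b) trace(a) - trace(a^-1 b^-1 a^-1 b a) = x^2*y*z - x*y^2 - x*z^2 + x
assemble the triple (trace(r) - 2; trace(r a) - x; trace(r b) - y)

x^2*z - x*y - z - 2; x*z - x - y; x^2*y*z - x*y^2 - x*z^2 + x - y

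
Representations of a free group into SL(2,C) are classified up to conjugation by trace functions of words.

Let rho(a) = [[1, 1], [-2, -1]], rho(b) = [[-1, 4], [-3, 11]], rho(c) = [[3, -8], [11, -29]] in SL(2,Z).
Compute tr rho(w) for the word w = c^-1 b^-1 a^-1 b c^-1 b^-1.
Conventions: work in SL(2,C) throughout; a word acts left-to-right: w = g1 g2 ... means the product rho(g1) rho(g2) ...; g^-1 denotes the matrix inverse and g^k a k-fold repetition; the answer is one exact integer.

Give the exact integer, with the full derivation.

-187729

rho(c^-1) = [[-29, 8], [-11, 3]]
... * rho(b^-1) = [[11, -4], [3, -1]]  ->  [[-295, 108], [-112, 41]]
... * rho(a^-1) = [[-1, -1], [2, 1]]  ->  [[511, 403], [194, 153]]
... * rho(b) = [[-1, 4], [-3, 11]]  ->  [[-1720, 6477], [-653, 2459]]
... * rho(c^-1) = [[-29, 8], [-11, 3]]  ->  [[-21367, 5671], [-8112, 2153]]
... * rho(b^-1) = [[11, -4], [3, -1]]  ->  [[-218024, 79797], [-82773, 30295]]
tr = -218024 + 30295 = -187729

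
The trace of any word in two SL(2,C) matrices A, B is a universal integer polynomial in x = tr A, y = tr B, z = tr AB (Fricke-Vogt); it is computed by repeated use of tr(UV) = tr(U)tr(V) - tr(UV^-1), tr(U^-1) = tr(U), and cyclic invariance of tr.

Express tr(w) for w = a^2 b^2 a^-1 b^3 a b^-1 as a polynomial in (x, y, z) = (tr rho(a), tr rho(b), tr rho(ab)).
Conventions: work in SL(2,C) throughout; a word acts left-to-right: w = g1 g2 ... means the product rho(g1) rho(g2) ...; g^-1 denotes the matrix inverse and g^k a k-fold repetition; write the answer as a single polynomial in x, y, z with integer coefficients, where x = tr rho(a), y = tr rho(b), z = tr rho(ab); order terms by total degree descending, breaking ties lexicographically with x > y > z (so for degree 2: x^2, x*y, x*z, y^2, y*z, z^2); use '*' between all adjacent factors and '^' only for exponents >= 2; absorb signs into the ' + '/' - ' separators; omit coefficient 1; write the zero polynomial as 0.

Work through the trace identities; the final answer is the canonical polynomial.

x^3*y^5*z - x^4*y^4 - x^2*y^6 - 2*x^2*y^4*z^2 + x*y^5*z + x*y^3*z^3 + x^4*y^2 + 5*x^2*y^4 + 2*x^2*y^2*z^2 - x^3*y*z - 5*x*y^3*z - x*y*z^3 - 4*x^2*y^2 + y^2*z^2 + 3*x*y*z - y^2 - z^2 + 2

tr(b a b) = tr(b) tr(a b) - tr(a) = y*z - x
tr(b^2 a b) = tr(b) tr(b a b) - tr(b a) = y^2*z - x*y - z
tr(b^4 a) = tr(b) tr(b^2 a b) - tr(b^2 a) = y^3*z - x*y^2 - 2*y*z + x
tr(b^2) = tr(b) tr(b) - tr(1) = y^2 - 2
tr(b^3) = tr(b) tr(b^2) - tr(b) = y^3 - 3*y
tr(b^4) = tr(b) tr(b^3) - tr(b^2) = y^4 - 4*y^2 + 2
tr(b^2 a^2 b^2) = tr(a) tr(b^4 a) - tr(b^4) = x*y^3*z - x^2*y^2 - y^4 - 2*x*y*z + x^2 + 4*y^2 - 2
tr(b a^2 b) = tr(a) tr(b^2 a) - tr(b^2) = x*y*z - x^2 - y^2 + 2
tr(b a^2) = tr(a) tr(b a) - tr(b) = x*z - y
tr(b^2 a^2 b) = tr(b) tr(b a^2 b) - tr(b a^2) = x*y^2*z - x^2*y - y^3 - x*z + 3*y
tr(b^5 a^2) = tr(b) tr(b^2 a^2 b^2) - tr(b^2 a^2 b) = x*y^4*z - x^2*y^3 - y^5 - 3*x*y^2*z + 2*x^2*y + 5*y^3 + x*z - 5*y
tr(b^5 a) = tr(b) tr(a b^4) - tr(a b^3) = y^4*z - x*y^3 - 3*y^2*z + 2*x*y + z
tr(b^3 a^3 b^2) = tr(a) tr(b^5 a^2) - tr(b^5 a) = x^2*y^4*z - x^3*y^3 - x*y^5 - 3*x^2*y^2*z - y^4*z + 2*x^3*y + 6*x*y^3 + x^2*z + 3*y^2*z - 7*x*y - z
tr(b a b a) = tr(a b) tr(a b) - tr(1)   [split at repeated a] = z^2 - 2
tr(a b a^2 b) = tr(a) tr(b a b a) - tr(b a b) = x*z^2 - y*z - x
tr(a b a^2) = tr(a) tr(a b a) - tr(a b) = x^2*z - x*y - z
tr(b^2 a b a^2) = tr(b) tr(a b a^2 b) - tr(a b a^2) = x*y*z^2 - x^2*z - y^2*z + z
tr(b^2 a b a) = tr(b) tr(a b a b) - tr(a b a) = y*z^2 - x*z - y
tr(a^3 b^2 a b) = tr(a) tr(b^2 a b a^2) - tr(b^2 a b a) = x^2*y*z^2 - x^3*z - x*y^2*z - y*z^2 + 2*x*z + y
tr(b^2 a^3) = tr(a) tr(a b^2 a) - tr(a b^2) = x^2*y*z - x^3 - x*y^2 - y*z + 3*x
tr(a^3 b^2 a) = tr(a) tr(b^2 a^3) - tr(b^2 a^2) = x^3*y*z - x^4 - x^2*y^2 - 2*x*y*z + 4*x^2 + y^2 - 2
tr(a^3 b^2 a b^2) = tr(b) tr(a^3 b^2 a b) - tr(a^3 b^2 a) = x^2*y^2*z^2 - 2*x^3*y*z - x*y^3*z + x^4 + x^2*y^2 - y^2*z^2 + 4*x*y*z - 4*x^2 + 2
tr(b^3 a^3 b^2 a) = tr(b) tr(a^3 b^2 a b^2) - tr(a^3 b^2 a b) = x^2*y^3*z^2 - 2*x^3*y^2*z - x*y^4*z + x^4*y + x^2*y^3 - x^2*y*z^2 - y^3*z^2 + x^3*z + 5*x*y^2*z - 4*x^2*y + y*z^2 - 2*x*z + y
tr(a^2 b^2 a^-1 b^3 a) = tr(b^3 a^3 b^2) tr(a) - tr(b^3 a^3 b^2 a) = x^3*y^4*z - x^4*y^3 - x^2*y^5 - x^2*y^3*z^2 - x^3*y^2*z + x^4*y + 5*x^2*y^3 + x^2*y*z^2 + y^3*z^2 - 2*x*y^2*z - 3*x^2*y - y*z^2 + x*z - y
tr(b^2 a b a b) = tr(b) tr(a b a b^2) - tr(a b a b) = y^2*z^2 - x*y*z - y^2 - z^2 + 2
tr(b^4 a b a) = tr(b) tr(b^2 a b a b) - tr(b^2 a b a) = y^3*z^2 - x*y^2*z - y^3 - 2*y*z^2 + x*z + 3*y
tr(b a b a^2 b^3) = tr(a) tr(b^4 a b a) - tr(b^4 a b) = x*y^3*z^2 - x^2*y^2*z - y^4*z - 2*x*y*z^2 + x^2*z + 3*y^2*z + x*y - z
tr(b a b a^2 b^2) = tr(b) tr(a b a^2 b^2) - tr(a b a^2 b) = x*y^2*z^2 - x^2*y*z - y^3*z - x*z^2 + 2*y*z + x
tr(b^3 a b a^2 b^2) = tr(b) tr(b a b a^2 b^3) - tr(b a b a^2 b^2) = x*y^4*z^2 - x^2*y^3*z - y^5*z - 3*x*y^2*z^2 + 2*x^2*y*z + 4*y^3*z + x*y^2 + x*z^2 - 3*y*z - x
tr(a b a b a b) = tr(b a b a) tr(b a) - tr(a b)   [split at repeated b] = z^3 - 3*z
tr(a b a b^2 a b) = tr(b) tr(a b a b a b) - tr(a b a b a) = y*z^3 - x*z^2 - 2*y*z + x
tr(a b a b^2 a) = tr(b) tr(a^2 b a b) - tr(a^2 b a) = x*y*z^2 - x^2*z - y^2*z + z
tr(b^2 a b^2 a b a) = tr(b) tr(a b a b^2 a b) - tr(a b a b^2 a) = y^2*z^3 - 2*x*y*z^2 + x^2*z - y^2*z + x*y - z
tr(a b^2 a b^2) = tr(b) tr(a b^2 a b) - tr(a b^2 a) = y^2*z^2 - 2*x*y*z + x^2 - 2
tr(b^2 a b^2 a b) = tr(b) tr(a b^2 a b^2) - tr(a b^2 a b) = y^3*z^2 - 2*x*y^2*z + x^2*y - y*z^2 + x*z - y
tr(a b a^2 b^2 a b^2) = tr(a) tr(b^2 a b^2 a b a) - tr(b^2 a b^2 a b) = x*y^2*z^3 - 2*x^2*y*z^2 - y^3*z^2 + x^3*z + x*y^2*z + y*z^2 - 2*x*z + y
tr(a b a^2 b^2 a b) = tr(a) tr(b^2 a b a b a) - tr(b^2 a b a b) = x*y*z^3 - x^2*z^2 - y^2*z^2 - x*y*z + x^2 + y^2 + z^2 - 2
tr(b^3 a b a^2 b^2 a) = tr(b) tr(a b a^2 b^2 a b^2) - tr(a b a^2 b^2 a b) = x*y^3*z^3 - 2*x^2*y^2*z^2 - y^4*z^2 + x^3*y*z + x*y^3*z - x*y*z^3 + x^2*z^2 + 2*y^2*z^2 - x*y*z - x^2 - z^2 + 2
tr(a^2 b^2 a^-1 b^3 a b) = tr(b^3 a b a^2 b^2) tr(a) - tr(b^3 a b a^2 b^2 a) = x^2*y^4*z^2 - x^3*y^3*z - x*y^5*z - x*y^3*z^3 - x^2*y^2*z^2 + y^4*z^2 + x^3*y*z + 3*x*y^3*z + x*y*z^3 + x^2*y^2 - 2*y^2*z^2 - 2*x*y*z + z^2 - 2
tr(a^2 b^2 a^-1 b^3 a b^-1) = tr(a^2 b^2 a^-1 b^3 a) tr(b) - tr(a^2 b^2 a^-1 b^3 a b) = x^3*y^5*z - x^4*y^4 - x^2*y^6 - 2*x^2*y^4*z^2 + x*y^5*z + x*y^3*z^3 + x^4*y^2 + 5*x^2*y^4 + 2*x^2*y^2*z^2 - x^3*y*z - 5*x*y^3*z - x*y*z^3 - 4*x^2*y^2 + y^2*z^2 + 3*x*y*z - y^2 - z^2 + 2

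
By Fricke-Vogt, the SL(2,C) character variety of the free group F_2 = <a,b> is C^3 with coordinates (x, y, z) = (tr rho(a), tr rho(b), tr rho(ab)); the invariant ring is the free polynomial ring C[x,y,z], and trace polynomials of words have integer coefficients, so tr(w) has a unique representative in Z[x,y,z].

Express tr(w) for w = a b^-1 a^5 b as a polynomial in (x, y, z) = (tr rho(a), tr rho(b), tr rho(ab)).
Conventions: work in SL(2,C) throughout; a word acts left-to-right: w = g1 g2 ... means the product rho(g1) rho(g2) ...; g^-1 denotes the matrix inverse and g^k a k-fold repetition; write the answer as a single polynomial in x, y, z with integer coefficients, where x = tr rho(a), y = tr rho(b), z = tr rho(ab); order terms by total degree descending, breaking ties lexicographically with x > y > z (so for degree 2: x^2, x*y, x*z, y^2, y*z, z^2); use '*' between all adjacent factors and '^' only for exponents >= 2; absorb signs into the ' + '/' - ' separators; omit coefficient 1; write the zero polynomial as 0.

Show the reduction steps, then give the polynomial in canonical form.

x^5*y*z - x^4*y^2 - x^4*z^2 - 3*x^3*y*z + x^4 + 3*x^2*y^2 + 3*x^2*z^2 + x*y*z - 4*x^2 - y^2 - z^2 + 2

trace(a b a) = trace(a)*trace(b a) - trace(b)   [square of a] = x*z - y
trace(b a^3) = trace(a)*trace(a b a) - trace(a b)   [square of a] = x^2*z - x*y - z
trace(a b a^3) = trace(a)*trace(b a^3) - trace(b a^2)   [square of a] = x^3*z - x^2*y - 2*x*z + y
trace(a^3 b a^2) = trace(a)*trace(a b a^3) - trace(a b a^2)   [square of a] = x^4*z - x^3*y - 3*x^2*z + 2*x*y + z
trace(a^5 b a) = trace(a)*trace(a^3 b a^2) - trace(a^3 b a)   [square of a] = x^5*z - x^4*y - 4*x^3*z + 3*x^2*y + 3*x*z - y
trace(b a b a) = trace(a b)*trace(a b) - trace(1)   [split at a repeated a] = z^2 - 2
trace(b a b) = trace(b)*trace(a b) - trace(a)   [square of b] = y*z - x
trace(b a b a^2) = trace(a)*trace(b a b a) - trace(b a b)   [square of a] = x*z^2 - y*z - x
trace(a b a b a^2) = trace(a)*trace(b a b a^2) - trace(b a b a)   [square of a] = x^2*z^2 - x*y*z - x^2 - z^2 + 2
trace(a^3 b a b a) = trace(a)*trace(a b a b a^2) - trace(a b a b a)   [square of a] = x^3*z^2 - x^2*y*z - x^3 - 2*x*z^2 + y*z + 3*x
trace(a^5 b a b) = trace(a)*trace(a^3 b a b a) - trace(a^3 b a b)   [square of a] = x^4*z^2 - x^3*y*z - x^4 - 3*x^2*z^2 + 2*x*y*z + 4*x^2 + z^2 - 2
trace(a b^-1 a^5 b) = trace(a^5 b a)*trace(b) - trace(a^5 b a b)   [inverse elimination on b] = x^5*y*z - x^4*y^2 - x^4*z^2 - 3*x^3*y*z + x^4 + 3*x^2*y^2 + 3*x^2*z^2 + x*y*z - 4*x^2 - y^2 - z^2 + 2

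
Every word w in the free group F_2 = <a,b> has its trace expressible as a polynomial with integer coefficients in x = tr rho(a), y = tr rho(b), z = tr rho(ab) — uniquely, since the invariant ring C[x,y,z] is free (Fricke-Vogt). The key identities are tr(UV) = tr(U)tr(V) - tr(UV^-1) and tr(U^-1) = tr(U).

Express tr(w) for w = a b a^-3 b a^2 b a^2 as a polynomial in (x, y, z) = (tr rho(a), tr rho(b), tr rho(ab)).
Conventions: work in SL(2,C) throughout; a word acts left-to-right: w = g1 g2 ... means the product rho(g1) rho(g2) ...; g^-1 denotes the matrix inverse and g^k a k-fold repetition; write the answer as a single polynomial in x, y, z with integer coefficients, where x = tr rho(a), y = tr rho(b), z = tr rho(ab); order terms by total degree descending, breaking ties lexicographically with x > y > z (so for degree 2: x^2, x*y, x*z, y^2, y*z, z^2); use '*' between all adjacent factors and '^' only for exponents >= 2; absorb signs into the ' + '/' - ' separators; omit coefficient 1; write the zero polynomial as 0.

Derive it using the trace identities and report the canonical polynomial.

x^6*y*z^2 - x^7*z - 2*x^5*y^2*z - x^5*z^3 + x^6*y + x^4*y^3 - x^4*y*z^2 + 6*x^5*z + 4*x^3*y^2*z + 2*x^3*z^3 - 6*x^4*y - 2*x^2*y^3 - x^2*y*z^2 - 9*x^3*z - x*y^2*z - x*z^3 + 8*x^2*y + y*z^2 + 3*x*z - y

next, tr(a b a b) = tr(b a) * tr(b a) - tr(1)   [split at repeated b] = z^2 - 2
tr(a b a) = tr(a) * tr(b a) - tr(b) = x*z - y
next, tr(b^2 a b a) = tr(b) * tr(a b a b) - tr(a b a) = y*z^2 - x*z - y
next, tr(b a b) = tr(b) * tr(a b) - tr(a) = y*z - x
tr(b^2 a b) = tr(b) * tr(b a b) - tr(b a) = y^2*z - x*y - z
tr(b a^2 b^2 a) = tr(a) * tr(b^2 a b a) - tr(b^2 a b) = x*y*z^2 - x^2*z - y^2*z + z
next, tr(a^2) = tr(a) * tr(a) - tr(1) = x^2 - 2
tr(b a^2 b) = tr(b) * tr(a^2 b) - tr(a^2) = x*y*z - x^2 - y^2 + 2
and tr(b a^2 b^2) = tr(b) * tr(b a^2 b) - tr(b a^2) = x*y^2*z - x^2*y - y^3 - x*z + 3*y
next, tr(b^2 a^2 b a^2) = tr(a) * tr(b a^2 b^2 a) - tr(b a^2 b^2) = x^2*y*z^2 - x^3*z - 2*x*y^2*z + x^2*y + y^3 + 2*x*z - 3*y
tr(b^2 a^2 b a) = tr(a) * tr(b a b^2 a) - tr(b a b^2) = x*y*z^2 - x^2*z - y^2*z + z
next, tr(b a^2 b a^3 b) = tr(a) * tr(b^2 a^2 b a^2) - tr(b^2 a^2 b a) = x^3*y*z^2 - x^4*z - 2*x^2*y^2*z + x^3*y + x*y^3 - x*y*z^2 + 3*x^2*z + y^2*z - 3*x*y - z
tr(b a b a b a) = tr(a b) * tr(a b a b) - tr(a^-1 b^-1)   [split at repeated a] = z^3 - 3*z
next, tr(b a b a^2 b a) = tr(a) * tr(b a b a b a) - tr(b a b a b) = x*z^3 - y*z^2 - 2*x*z + y
tr(b a b a^2 b a^2) = tr(a) * tr(b a b a^2 b a) - tr(b a b a^2 b) = x^2*z^3 - 2*x*y*z^2 - x^2*z + y^2*z + x*y - z
tr(b a^2 b a^3 b a) = tr(a) * tr(b a b a^2 b a^2) - tr(b a b a^2 b a) = x^3*z^3 - 2*x^2*y*z^2 - x^3*z + x*y^2*z - x*z^3 + x^2*y + y*z^2 + x*z - y
next, tr(b a^2 b a^3 b a^-1) = tr(b a^2 b a^3 b) * tr(a) - tr(b a^2 b a^3 b a) = x^4*y*z^2 - x^5*z - 2*x^3*y^2*z - x^3*z^3 + x^4*y + x^2*y^3 + x^2*y*z^2 + 4*x^3*z + x*z^3 - 4*x^2*y - y*z^2 - 2*x*z + y
tr(a^-1 b a^2 b a^3 b a^-1) = tr(b a^2 b a^3 b a^-1) * tr(a) - tr(b a^2 b a^3 b) = x^5*y*z^2 - x^6*z - 2*x^4*y^2*z - x^4*z^3 + x^5*y + x^3*y^3 + 5*x^4*z + 2*x^2*y^2*z + x^2*z^3 - 5*x^3*y - x*y^3 - 5*x^2*z - y^2*z + 4*x*y + z
and tr(a b a^-3 b a^2 b a^2) = tr(a^-1 b a^2 b a^3 b a^-1) * tr(a) - tr(a^-1 b a^2 b a^3 b) = x^6*y*z^2 - x^7*z - 2*x^5*y^2*z - x^5*z^3 + x^6*y + x^4*y^3 - x^4*y*z^2 + 6*x^5*z + 4*x^3*y^2*z + 2*x^3*z^3 - 6*x^4*y - 2*x^2*y^3 - x^2*y*z^2 - 9*x^3*z - x*y^2*z - x*z^3 + 8*x^2*y + y*z^2 + 3*x*z - y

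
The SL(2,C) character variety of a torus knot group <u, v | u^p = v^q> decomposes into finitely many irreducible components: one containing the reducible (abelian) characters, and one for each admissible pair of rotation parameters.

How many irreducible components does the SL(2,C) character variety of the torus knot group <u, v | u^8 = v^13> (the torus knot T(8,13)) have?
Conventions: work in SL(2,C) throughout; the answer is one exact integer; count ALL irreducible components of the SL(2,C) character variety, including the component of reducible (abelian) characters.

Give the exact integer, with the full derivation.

For T(8,13): irreducibility forces the central element u^8 = v^13 to one of +I, -I.
So on each irreducible component the traces are pinned: tr(u) = 2*cos(pi*alpha/8) with 1 <= alpha <= 7, tr(v) = 2*cos(pi*beta/13) with 1 <= beta <= 12.
Consistency of u^8 = (-1)^alpha I with v^13 = (-1)^beta I forces alpha = beta (mod 2).
Counting: 4 odd alphas x 6 odd betas + 3 even alphas x 6 even betas = 24 + 18 = 42.
Total: 42 irreducible-character components + 1 reducible (abelian) component = 43.

43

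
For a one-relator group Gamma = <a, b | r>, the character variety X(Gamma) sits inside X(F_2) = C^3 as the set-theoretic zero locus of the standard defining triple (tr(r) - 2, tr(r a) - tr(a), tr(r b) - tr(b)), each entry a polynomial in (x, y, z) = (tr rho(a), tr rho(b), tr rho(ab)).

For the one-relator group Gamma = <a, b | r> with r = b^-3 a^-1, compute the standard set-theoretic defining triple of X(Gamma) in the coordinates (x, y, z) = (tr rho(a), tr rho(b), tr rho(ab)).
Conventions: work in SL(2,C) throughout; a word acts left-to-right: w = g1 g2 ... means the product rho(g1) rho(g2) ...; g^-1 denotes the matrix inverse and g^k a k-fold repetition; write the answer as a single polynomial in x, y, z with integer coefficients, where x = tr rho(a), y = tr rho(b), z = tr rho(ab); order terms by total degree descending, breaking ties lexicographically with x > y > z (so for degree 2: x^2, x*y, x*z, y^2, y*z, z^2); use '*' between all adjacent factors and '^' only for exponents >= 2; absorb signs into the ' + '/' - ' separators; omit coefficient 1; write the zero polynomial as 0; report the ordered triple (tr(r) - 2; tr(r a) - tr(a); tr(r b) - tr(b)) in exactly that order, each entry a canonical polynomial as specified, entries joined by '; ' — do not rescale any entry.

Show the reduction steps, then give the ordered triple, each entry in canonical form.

so trace(a^-1) = trace(a) = x
reduce: trace(a^-1 b) = trace(b)*trace(a) - trace(b a)   [inverse elimination on a] = x*y - z
trace(a^-1 b^-1) = trace(a^-1)*trace(b) - trace(a^-1 b)   [inverse elimination on b] = z
trace(b^-2 a^-1) = trace(a^-1 b^-1)*trace(b) - trace(a^-1)   [inverse elimination on b] = y*z - x
trace(b^-3 a^-1) = trace(b^-2 a^-1)*trace(b) - trace(b^-2 a^-1 b)   [inverse elimination on b] = y^2*z - x*y - z
reduce: trace(b^-2) = trace(b^-1)*trace(b) - trace(1) = y^2 - 2
so trace(b^-3) = trace(b^-2)*trace(b) - trace(b^-1) = y^3 - 3*y
assemble the triple (trace(r) - 2; trace(r a) - x; trace(r b) - y)

y^2*z - x*y - z - 2; y^3 - x - 3*y; y*z - x - y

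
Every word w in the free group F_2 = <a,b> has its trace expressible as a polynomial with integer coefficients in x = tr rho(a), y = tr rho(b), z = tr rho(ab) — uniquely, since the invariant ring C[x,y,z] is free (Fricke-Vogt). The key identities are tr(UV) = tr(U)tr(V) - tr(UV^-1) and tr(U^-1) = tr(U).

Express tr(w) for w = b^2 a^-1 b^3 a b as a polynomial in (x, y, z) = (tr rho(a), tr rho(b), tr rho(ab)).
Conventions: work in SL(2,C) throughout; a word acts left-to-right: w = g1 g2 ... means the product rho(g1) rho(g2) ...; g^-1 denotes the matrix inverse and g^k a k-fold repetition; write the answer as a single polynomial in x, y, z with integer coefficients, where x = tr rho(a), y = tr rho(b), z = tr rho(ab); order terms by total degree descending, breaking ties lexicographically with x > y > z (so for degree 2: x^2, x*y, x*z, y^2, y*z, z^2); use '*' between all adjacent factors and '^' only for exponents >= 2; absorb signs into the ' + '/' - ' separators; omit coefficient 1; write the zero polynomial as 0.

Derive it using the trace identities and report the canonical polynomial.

trace(b a b) = trace(b) * trace(a b) - trace(a)  (reduce the b square) = y*z - x
trace(a b^3) = trace(b) * trace(b a b) - trace(b a)  (reduce the b square) = y^2*z - x*y - z
trace(b^3 a b) = trace(b) * trace(a b^3) - trace(a b^2)  (reduce the b square) = y^3*z - x*y^2 - 2*y*z + x
use: trace(b^3 a b^2) = trace(b) * trace(b^3 a b) - trace(b^3 a)  (reduce the b square) = y^4*z - x*y^3 - 3*y^2*z + 2*x*y + z
trace(b^3 a b^3) = trace(b) * trace(b^3 a b^2) - trace(b^3 a b)  (reduce the b square) = y^5*z - x*y^4 - 4*y^3*z + 3*x*y^2 + 3*y*z - x
apply: trace(a b a b) = trace(b a) * trace(b a) - trace(1)  (split on b) = z^2 - 2
use: trace(a b a) = trace(a) * trace(b a) - trace(b)  (reduce the a square) = x*z - y
apply: trace(a b^2 a b) = trace(b) * trace(a b a b) - trace(a b a)  (reduce the b square) = y*z^2 - x*z - y
apply: trace(a^2) = trace(a) * trace(a) - trace(1)  (reduce the a square) = x^2 - 2
trace(a b^2 a) = trace(b) * trace(a^2 b) - trace(a^2)  (reduce the b square) = x*y*z - x^2 - y^2 + 2
use: trace(b a b^2 a b) = trace(b) * trace(a b^2 a b) - trace(a b^2 a)  (reduce the b square) = y^2*z^2 - 2*x*y*z + x^2 - 2
trace(b a b^3 a b) = trace(b) * trace(b a b^2 a b) - trace(b a b^2 a)  (reduce the b square) = y^3*z^2 - 2*x*y^2*z + x^2*y - y*z^2 + x*z - y
trace(b a b^3 a) = trace(b) * trace(a b a b^2) - trace(a b a b)  (reduce the b square) = y^2*z^2 - x*y*z - y^2 - z^2 + 2
apply: trace(b^3 a b^3 a) = trace(b) * trace(b a b^3 a b) - trace(b a b^3 a)  (reduce the b square) = y^4*z^2 - 2*x*y^3*z + x^2*y^2 - 2*y^2*z^2 + 2*x*y*z + z^2 - 2
trace(b^2 a^-1 b^3 a b) = trace(b^3 a b^3) * trace(a) - trace(b^3 a b^3 a)  (eliminate a^-1) = x*y^5*z - x^2*y^4 - y^4*z^2 - 2*x*y^3*z + 2*x^2*y^2 + 2*y^2*z^2 + x*y*z - x^2 - z^2 + 2

x*y^5*z - x^2*y^4 - y^4*z^2 - 2*x*y^3*z + 2*x^2*y^2 + 2*y^2*z^2 + x*y*z - x^2 - z^2 + 2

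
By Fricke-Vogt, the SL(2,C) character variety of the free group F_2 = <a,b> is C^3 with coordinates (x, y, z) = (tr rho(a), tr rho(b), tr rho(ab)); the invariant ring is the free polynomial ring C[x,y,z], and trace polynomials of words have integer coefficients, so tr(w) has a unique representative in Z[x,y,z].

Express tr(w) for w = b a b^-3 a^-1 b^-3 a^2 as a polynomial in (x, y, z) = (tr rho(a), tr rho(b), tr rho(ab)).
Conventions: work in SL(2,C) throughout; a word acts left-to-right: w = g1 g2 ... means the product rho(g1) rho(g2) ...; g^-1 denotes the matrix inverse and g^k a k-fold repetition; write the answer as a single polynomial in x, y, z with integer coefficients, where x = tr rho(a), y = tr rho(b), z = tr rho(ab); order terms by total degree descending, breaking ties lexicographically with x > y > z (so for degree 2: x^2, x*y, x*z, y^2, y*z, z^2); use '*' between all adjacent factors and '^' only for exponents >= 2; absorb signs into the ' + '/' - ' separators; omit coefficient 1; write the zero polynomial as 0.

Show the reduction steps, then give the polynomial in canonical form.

trace(a b a) = trace(a)*trace(b a) - trace(b) = x*z - y
reduce: trace(a^2 b a) = trace(a)*trace(a b a) - trace(a b) = x^2*z - x*y - z
trace(b a b a) = trace(b a)*trace(b a) - trace(1) = z^2 - 2
reduce: trace(b a b) = trace(b)*trace(a b) - trace(a) = y*z - x
reduce: trace(a^2 b a b) = trace(a)*trace(b a b a) - trace(b a b) = x*z^2 - y*z - x
so trace(a^2 b a b^-1) = trace(a^2 b a)*trace(b) - trace(a^2 b a b) = x^2*y*z - x*y^2 - x*z^2 + x
trace(a^2 b a b^-2) = trace(a^2 b a b^-1)*trace(b) - trace(a^2 b a) = x^2*y^2*z - x*y^3 - x*y*z^2 - x^2*z + 2*x*y + z
trace(b^-1 a^2 b a b^-2) = trace(a^2 b a b^-2)*trace(b) - trace(a^2 b a b^-1) = x^2*y^3*z - x*y^4 - x*y^2*z^2 - 2*x^2*y*z + 3*x*y^2 + x*z^2 + y*z - x
so trace(b^-3 a^2 b a b^-1) = trace(b^-1 a^2 b a b^-2)*trace(b) - trace(b^-1 a^2 b a b^-1) = x^2*y^4*z - x*y^5 - x*y^3*z^2 - 3*x^2*y^2*z + 4*x*y^3 + 2*x*y*z^2 + x^2*z + y^2*z - 3*x*y - z
so trace(a^3 b a) = trace(a)*trace(a b a^2) - trace(a b a) = x^3*z - x^2*y - 2*x*z + y
trace(a^3 b a b) = trace(a)*trace(b a b a^2) - trace(b a b a) = x^2*z^2 - x*y*z - x^2 - z^2 + 2
reduce: trace(a^2 b a b^-1 a) = trace(a^3 b a)*trace(b) - trace(a^3 b a b) = x^3*y*z - x^2*y^2 - x^2*z^2 - x*y*z + x^2 + y^2 + z^2 - 2
trace(a^2) = trace(a)*trace(a) - trace(1) = x^2 - 2
trace(b a^2 b) = trace(b)*trace(a^2 b) - trace(a^2) = x*y*z - x^2 - y^2 + 2
so trace(a b a^2 b a) = trace(a)*trace(b a^2 b a) - trace(b a^2 b) = x^2*z^2 - 2*x*y*z + y^2 - 2
so trace(b a b a b a) = trace(a b)*trace(a b a b) - trace(a^-1 b^-1) = z^3 - 3*z
trace(b a b a b) = trace(b)*trace(a b a b) - trace(a b a) = y*z^2 - x*z - y
trace(a b a^2 b a b) = trace(a)*trace(b a b a b a) - trace(b a b a b) = x*z^3 - y*z^2 - 2*x*z + y
so trace(a^2 b a b^-1 a b) = trace(a b a^2 b a)*trace(b) - trace(a b a^2 b a b) = x^2*y*z^2 - 2*x*y^2*z - x*z^3 + y^3 + y*z^2 + 2*x*z - 3*y
so trace(b^-1 a^2 b a b^-1 a) = trace(a^2 b a b^-1 a)*trace(b) - trace(a^2 b a b^-1 a b) = x^3*y^2*z - x^2*y^3 - 2*x^2*y*z^2 + x*y^2*z + x*z^3 + x^2*y - 2*x*z + y
so trace(b^-1 a^2 b a b^-1 a b^-1) = trace(b^-1 a^2 b a b^-1 a)*trace(b) - trace(b^-1 a^2 b a b^-1 a b) = x^3*y^3*z - x^2*y^4 - 2*x^2*y^2*z^2 - x^3*y*z + x*y^3*z + x*y*z^3 + 2*x^2*y^2 + x^2*z^2 - x*y*z - x^2 - z^2 + 2
trace(b^-3 a^2 b a b^-1 a) = trace(b^-1 a^2 b a b^-1 a b^-1)*trace(b) - trace(b^-1 a^2 b a b^-1 a) = x^3*y^4*z - x^2*y^5 - 2*x^2*y^3*z^2 - 2*x^3*y^2*z + x*y^4*z + x*y^2*z^3 + 3*x^2*y^3 + 3*x^2*y*z^2 - 2*x*y^2*z - x*z^3 - 2*x^2*y - y*z^2 + 2*x*z + y
reduce: trace(a^-1 b^-3 a^2 b a b^-1) = trace(b^-3 a^2 b a b^-1)*trace(a) - trace(b^-3 a^2 b a b^-1 a) = x^2*y^3*z^2 - x^3*y^2*z - x*y^4*z - x*y^2*z^3 + x^2*y^3 - x^2*y*z^2 + x^3*z + 3*x*y^2*z + x*z^3 - x^2*y + y*z^2 - 3*x*z - y
trace(b^-1 a^2) = trace(a^2)*trace(b) - trace(a^2 b) = x^2*y - x*z - y
so trace(b^-2 a^2) = trace(b^-1 a^2)*trace(b) - trace(b^-1 a^2 b) = x^2*y^2 - x*y*z - x^2 - y^2 + 2
so trace(b^-2 a^-1 b^-3 a^2 b a) = trace(a^-1 b^-3 a^2 b a b^-1)*trace(b) - trace(a^-1 b^-3 a^2 b a) = x^2*y^4*z^2 - x^3*y^3*z - x*y^5*z - x*y^3*z^3 + x^2*y^4 - x^2*y^2*z^2 + x^3*y*z + 3*x*y^3*z + x*y*z^3 - 2*x^2*y^2 + y^2*z^2 - 2*x*y*z + x^2 - 2
reduce: trace(b a b^-3 a^-1 b^-3 a^2) = trace(b^-2 a^-1 b^-3 a^2 b a)*trace(b) - trace(b^-2 a^-1 b^-3 a^2 b a b) = x^2*y^5*z^2 - x^3*y^4*z - x*y^6*z - x*y^4*z^3 + x^2*y^5 - 2*x^2*y^3*z^2 + 2*x^3*y^2*z + 4*x*y^4*z + 2*x*y^2*z^3 - 3*x^2*y^3 + x^2*y*z^2 + y^3*z^2 - x^3*z - 5*x*y^2*z - x*z^3 + 2*x^2*y - y*z^2 + 3*x*z - y

x^2*y^5*z^2 - x^3*y^4*z - x*y^6*z - x*y^4*z^3 + x^2*y^5 - 2*x^2*y^3*z^2 + 2*x^3*y^2*z + 4*x*y^4*z + 2*x*y^2*z^3 - 3*x^2*y^3 + x^2*y*z^2 + y^3*z^2 - x^3*z - 5*x*y^2*z - x*z^3 + 2*x^2*y - y*z^2 + 3*x*z - y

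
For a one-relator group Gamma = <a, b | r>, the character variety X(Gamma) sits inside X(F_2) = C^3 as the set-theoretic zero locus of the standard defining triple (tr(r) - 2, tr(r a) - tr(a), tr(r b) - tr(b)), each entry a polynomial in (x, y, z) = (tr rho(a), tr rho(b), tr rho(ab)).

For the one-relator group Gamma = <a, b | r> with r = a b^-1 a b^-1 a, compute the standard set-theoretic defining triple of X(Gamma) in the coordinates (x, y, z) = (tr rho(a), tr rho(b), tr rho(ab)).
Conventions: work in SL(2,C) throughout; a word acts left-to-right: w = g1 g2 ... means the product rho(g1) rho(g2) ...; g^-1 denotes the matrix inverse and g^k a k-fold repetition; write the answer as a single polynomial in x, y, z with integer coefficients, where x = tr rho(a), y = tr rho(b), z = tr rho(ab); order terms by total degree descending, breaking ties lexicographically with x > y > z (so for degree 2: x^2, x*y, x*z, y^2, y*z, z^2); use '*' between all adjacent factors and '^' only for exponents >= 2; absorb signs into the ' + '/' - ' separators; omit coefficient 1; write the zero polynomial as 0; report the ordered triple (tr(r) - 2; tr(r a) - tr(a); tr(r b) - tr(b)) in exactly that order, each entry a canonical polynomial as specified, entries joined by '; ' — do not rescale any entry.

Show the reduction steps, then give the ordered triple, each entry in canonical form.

x^3*y^2 - 2*x^2*y*z - x*y^2 + x*z^2 + y*z - x - 2; x^4*y^2 - 2*x^3*y*z - 2*x^2*y^2 + x^2*z^2 + 3*x*y*z - x^2 - z^2 - x + 2; x^2*y^2*z - x*y^3 - 2*x*y*z^2 + y^2*z + z^3 + 2*x*y - y - 3*z

trace(a^2) = trace(a)*trace(a) - trace(1) = x^2 - 2
trace(a^3) = trace(a)*trace(a^2) - trace(a) = x^3 - 3*x
trace(a b a) = trace(a)*trace(b a) - trace(b) = x*z - y
trace(a^3 b) = trace(a)*trace(a b a) - trace(a b) = x^2*z - x*y - z
trace(a b^-1 a^2) = trace(a^3)*trace(b) - trace(a^3 b) = x^3*y - x^2*z - 2*x*y + z
trace(b a b a) = trace(b a)*trace(b a) - trace(1)   [split at repeated b] = z^2 - 2
trace(b a b) = trace(b)*trace(a b) - trace(a) = y*z - x
trace(a^2 b a b) = trace(a)*trace(b a b a) - trace(b a b) = x*z^2 - y*z - x
trace(a b^-1 a^2 b) = trace(a^2 b a)*trace(b) - trace(a^2 b a b) = x^2*y*z - x*y^2 - x*z^2 + x
trace(a b^-1 a b^-1 a) = trace(a b^-1 a^2)*trace(b) - trace(a b^-1 a^2 b) = x^3*y^2 - 2*x^2*y*z - x*y^2 + x*z^2 + y*z - x
trace(a^4) = trace(a)*trace(a^3) - trace(a^2) = x^4 - 4*x^2 + 2
trace(a^4 b) = trace(a)*trace(b a^3) - trace(b a^2) = x^3*z - x^2*y - 2*x*z + y
trace(a^3 b^-1 a) = trace(a^4)*trace(b) - trace(a^4 b) = x^4*y - x^3*z - 3*x^2*y + 2*x*z + y
trace(a b a^3 b) = trace(a)*trace(b a b a^2) - trace(b a b a) = x^2*z^2 - x*y*z - x^2 - z^2 + 2
trace(a^3 b^-1 a b) = trace(a b a^3)*trace(b) - trace(a b a^3 b) = x^3*y*z - x^2*y^2 - x^2*z^2 - x*y*z + x^2 + y^2 + z^2 - 2
trace(a b^-1 a b^-1 a^2) = trace(a^3 b^-1 a)*trace(b) - trace(a^3 b^-1 a b) = x^4*y^2 - 2*x^3*y*z - 2*x^2*y^2 + x^2*z^2 + 3*x*y*z - x^2 - z^2 + 2
trace(a b a b a b) = trace(b a)*trace(b a b a) - trace(b^-1 a^-1)  (split on b) = z^3 - 3*z
trace(a b a b^-1 a b) = trace(a b a b a)*trace(b) - trace(a b a b a b)  (eliminate b^-1) = x*y*z^2 - y^2*z - z^3 - x*y + 3*z
trace(a b^-1 a b^-1 a b) = trace(a b a b^-1 a)*trace(b) - trace(a b a b^-1 a b)  (eliminate b^-1) = x^2*y^2*z - x*y^3 - 2*x*y*z^2 + y^2*z + z^3 + 2*x*y - 3*z
assemble the triple (trace(r) - 2; trace(r a) - x; trace(r b) - y)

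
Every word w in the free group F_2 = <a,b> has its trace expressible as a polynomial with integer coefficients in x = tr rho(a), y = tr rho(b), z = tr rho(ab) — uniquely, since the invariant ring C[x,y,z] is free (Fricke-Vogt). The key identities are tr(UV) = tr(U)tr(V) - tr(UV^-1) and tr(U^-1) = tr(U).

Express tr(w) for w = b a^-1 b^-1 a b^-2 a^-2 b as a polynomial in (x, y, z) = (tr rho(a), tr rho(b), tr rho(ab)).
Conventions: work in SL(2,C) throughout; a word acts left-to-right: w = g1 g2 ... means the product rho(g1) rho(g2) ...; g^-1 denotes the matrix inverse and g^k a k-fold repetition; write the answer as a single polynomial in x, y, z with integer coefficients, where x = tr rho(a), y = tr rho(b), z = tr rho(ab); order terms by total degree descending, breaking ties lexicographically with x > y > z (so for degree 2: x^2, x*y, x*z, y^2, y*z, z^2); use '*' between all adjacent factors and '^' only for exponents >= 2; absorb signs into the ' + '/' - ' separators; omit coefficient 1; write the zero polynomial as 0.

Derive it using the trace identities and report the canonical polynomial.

trace(b^-1) = trace(b) = y
trace(b a b) = trace(b) trace(a b) - trace(a)   [square of b] = y*z - x
trace(b^3 a) = trace(b) trace(b a b) - trace(b a)   [square of b] = y^2*z - x*y - z
trace(b^2) = trace(b) trace(b) - trace(1)   [square of b] = y^2 - 2
trace(b^3) = trace(b) trace(b^2) - trace(b)   [square of b] = y^3 - 3*y
trace(a b^3 a) = trace(a) trace(b^3 a) - trace(b^3)   [square of a] = x*y^2*z - x^2*y - y^3 - x*z + 3*y
trace(a b a b) = trace(b a) trace(b a) - trace(1)   [split at a repeated b] = z^2 - 2
trace(a b a) = trace(a) trace(b a) - trace(b)   [square of a] = x*z - y
trace(b a b a b) = trace(b) trace(a b a b) - trace(a b a)   [square of b] = y*z^2 - x*z - y
trace(a b^3 a b) = trace(b) trace(b a b a b) - trace(b a b a)   [square of b] = y^2*z^2 - x*y*z - y^2 - z^2 + 2
trace(b^-1 a b^3 a) = trace(a b^3 a) trace(b) - trace(a b^3 a b)   [inverse elimination on b] = x*y^3*z - x^2*y^2 - y^4 - y^2*z^2 + 4*y^2 + z^2 - 2
trace(b a b^-2 a b^2) = trace(b^-1 a b^3 a) trace(b) - trace(b^-1 a b^3 a b)   [inverse elimination on b] = x*y^4*z - x^2*y^3 - y^5 - y^3*z^2 - x*y^2*z + x^2*y + 5*y^3 + y*z^2 + x*z - 5*y
trace(a b a^2 b) = trace(a) trace(b a b a) - trace(b a b)   [square of a] = x*z^2 - y*z - x
trace(a b a^2) = trace(a) trace(a b a) - trace(a b)   [square of a] = x^2*z - x*y - z
trace(a b^2 a b a) = trace(b) trace(a b a^2 b) - trace(a b a^2)   [square of b] = x*y*z^2 - x^2*z - y^2*z + z
trace(a b a b a b) = trace(b a) trace(b a b a) - trace(b^-1 a^-1)   [split at a repeated b] = z^3 - 3*z
trace(a b^2 a b a b) = trace(b) trace(a b a b a b) - trace(a b a b a)   [square of b] = y*z^3 - x*z^2 - 2*y*z + x
trace(b^-1 a b^2 a b a) = trace(a b^2 a b a) trace(b) - trace(a b^2 a b a b)   [inverse elimination on b] = x*y^2*z^2 - x^2*y*z - y^3*z - y*z^3 + x*z^2 + 3*y*z - x
trace(b a b^-2 a b^2 a) = trace(b^-1 a b^2 a b a) trace(b) - trace(b^-1 a b^2 a b a b)   [inverse elimination on b] = x*y^3*z^2 - x^2*y^2*z - y^4*z - y^2*z^3 + x^2*z + 4*y^2*z - x*y - z
trace(a b^-2 a b^2 a^-1 b) = trace(b a b^-2 a b^2) trace(a) - trace(b a b^-2 a b^2 a)   [inverse elimination on a] = x^2*y^4*z - x^3*y^3 - x*y^5 - 2*x*y^3*z^2 + y^4*z + y^2*z^3 + x^3*y + 5*x*y^3 + x*y*z^2 - 4*y^2*z - 4*x*y + z
trace(b^2 a^-1 b^-1 a b^-2 a) = trace(a b^-2 a b^2 a^-1) trace(b) - trace(a b^-2 a b^2 a^-1 b)   [inverse elimination on b] = -x^2*y^4*z + x^3*y^3 + x*y^5 + 2*x*y^3*z^2 - y^4*z - y^2*z^3 - x^3*y - 5*x*y^3 - x*y*z^2 + 4*y^2*z + 5*x*y - z
trace(a^-1 b^2 a^-1 b^-1 a b^-2) = trace(b^2 a^-1 b^-1 a b^-2) trace(a) - trace(b^2 a^-1 b^-1 a b^-2 a)   [inverse elimination on a] = x^2*y^4*z - x^3*y^3 - x*y^5 - 2*x*y^3*z^2 + y^4*z + y^2*z^3 + x^3*y + 5*x*y^3 + x*y*z^2 - 4*y^2*z - 4*x*y + z
trace(b a^-1 b^-1 a b^-2 a^-2 b) = trace(a^-1 b^2 a^-1 b^-1 a b^-2) trace(a) - trace(a^-1 b^2 a^-1 b^-1 a b^-2 a)   [inverse elimination on a] = x^3*y^4*z - x^4*y^3 - x^2*y^5 - 2*x^2*y^3*z^2 + x*y^4*z + x*y^2*z^3 + x^4*y + 5*x^2*y^3 + x^2*y*z^2 - 4*x*y^2*z - 4*x^2*y + x*z - y

x^3*y^4*z - x^4*y^3 - x^2*y^5 - 2*x^2*y^3*z^2 + x*y^4*z + x*y^2*z^3 + x^4*y + 5*x^2*y^3 + x^2*y*z^2 - 4*x*y^2*z - 4*x^2*y + x*z - y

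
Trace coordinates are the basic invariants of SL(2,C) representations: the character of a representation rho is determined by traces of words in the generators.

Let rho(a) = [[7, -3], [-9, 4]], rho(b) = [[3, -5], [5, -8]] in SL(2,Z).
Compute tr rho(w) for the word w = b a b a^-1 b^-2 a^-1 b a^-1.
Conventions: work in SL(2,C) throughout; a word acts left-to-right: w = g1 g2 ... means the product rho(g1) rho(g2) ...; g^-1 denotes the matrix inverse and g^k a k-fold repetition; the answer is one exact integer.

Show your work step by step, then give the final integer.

-12135581

rho(b) = [[3, -5], [5, -8]]
... * rho(a) = [[7, -3], [-9, 4]]  ->  [[66, -29], [107, -47]]
... * rho(b) = [[3, -5], [5, -8]]  ->  [[53, -98], [86, -159]]
... * rho(a^-1) = [[4, 3], [9, 7]]  ->  [[-670, -527], [-1087, -855]]
... * rho(b^-1) = [[-8, 5], [-5, 3]]  ->  [[7995, -4931], [12971, -8000]]
... * rho(b^-1) = [[-8, 5], [-5, 3]]  ->  [[-39305, 25182], [-63768, 40855]]
... * rho(a^-1) = [[4, 3], [9, 7]]  ->  [[69418, 58359], [112623, 94681]]
... * rho(b) = [[3, -5], [5, -8]]  ->  [[500049, -813962], [811274, -1320563]]
... * rho(a^-1) = [[4, 3], [9, 7]]  ->  [[-5325462, -4197587], [-8639971, -6810119]]
tr = -5325462 + -6810119 = -12135581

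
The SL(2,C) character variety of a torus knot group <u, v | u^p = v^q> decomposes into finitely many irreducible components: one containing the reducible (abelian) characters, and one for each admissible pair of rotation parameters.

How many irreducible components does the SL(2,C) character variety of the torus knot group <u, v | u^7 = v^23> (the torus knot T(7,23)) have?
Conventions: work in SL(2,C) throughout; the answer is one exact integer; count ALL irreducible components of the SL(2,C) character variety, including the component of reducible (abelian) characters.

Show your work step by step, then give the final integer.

67

Gamma = < u, v | u^7 = v^23 > (torus knot T(7,23)); the central element u^7 = v^23 acts as +I or -I in any irreducible SL(2,C) representation.
On an irreducible component, tr(u) is locked at 2*cos(pi*alpha/7) for some alpha in 1..6, and tr(v) at 2*cos(pi*beta/23) for some beta in 1..22.
u^7 = (-1)^alpha I and v^23 = (-1)^beta I must agree, so alpha and beta have equal parity.
Counting: 3 odd alphas x 11 odd betas + 3 even alphas x 11 even betas = 33 + 33 = 66.
Total: 66 irreducible-character components + 1 reducible (abelian) component = 67.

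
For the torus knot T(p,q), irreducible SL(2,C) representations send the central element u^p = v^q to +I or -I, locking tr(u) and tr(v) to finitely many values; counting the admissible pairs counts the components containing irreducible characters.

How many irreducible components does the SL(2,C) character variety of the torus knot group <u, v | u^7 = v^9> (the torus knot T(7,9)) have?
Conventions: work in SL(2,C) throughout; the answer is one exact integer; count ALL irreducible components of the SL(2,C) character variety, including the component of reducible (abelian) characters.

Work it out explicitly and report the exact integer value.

In the torus knot group T(7,9), u^7 = v^9 is central, so an irreducible representation sends it to +I or -I (Schur).
This locks tr(u) to 2*cos(pi*alpha/7), alpha in 1..6, and tr(v) to 2*cos(pi*beta/9), beta in 1..8, on each component of irreducible characters.
The two central values (-1)^alpha I and (-1)^beta I must be the same matrix, so alpha and beta share a parity.
count pairs: odd alpha (3 choices) x odd beta (4), plus even alpha (3) x even beta (4): 3*4 + 3*4 = 24.
That is 24 components of irreducible characters, and with the reducible (abelian) component the total is 25.

25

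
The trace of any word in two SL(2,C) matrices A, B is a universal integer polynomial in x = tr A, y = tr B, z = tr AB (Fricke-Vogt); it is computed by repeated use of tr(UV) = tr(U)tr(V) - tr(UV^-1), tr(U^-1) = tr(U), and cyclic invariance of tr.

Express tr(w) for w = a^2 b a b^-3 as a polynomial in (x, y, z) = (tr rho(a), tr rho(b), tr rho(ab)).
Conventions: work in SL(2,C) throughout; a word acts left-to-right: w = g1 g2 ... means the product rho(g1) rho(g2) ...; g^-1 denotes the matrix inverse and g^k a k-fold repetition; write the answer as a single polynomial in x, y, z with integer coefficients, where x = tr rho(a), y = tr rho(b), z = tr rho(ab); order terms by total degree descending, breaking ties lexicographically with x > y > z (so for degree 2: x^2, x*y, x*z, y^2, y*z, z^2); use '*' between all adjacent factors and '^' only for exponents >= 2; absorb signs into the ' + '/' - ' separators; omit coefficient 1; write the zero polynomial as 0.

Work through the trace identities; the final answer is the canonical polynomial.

apply: tr(a b a) = tr(a) tr(b a) - tr(b)   [square of a] = x*z - y
tr(a^2 b a) = tr(a) tr(a b a) - tr(a b)   [square of a] = x^2*z - x*y - z
tr(b a b a) = tr(b a) tr(b a) - tr(1)   [split at a repeated b] = z^2 - 2
tr(b a b) = tr(b) tr(a b) - tr(a)   [square of b] = y*z - x
apply: tr(a^2 b a b) = tr(a) tr(b a b a) - tr(b a b)   [square of a] = x*z^2 - y*z - x
tr(a^2 b a b^-1) = tr(a^2 b a) tr(b) - tr(a^2 b a b)   [inverse elimination on b] = x^2*y*z - x*y^2 - x*z^2 + x
apply: tr(b^-1 a^2 b a b^-1) = tr(a^2 b a b^-1) tr(b) - tr(a^2 b a)   [inverse elimination on b] = x^2*y^2*z - x*y^3 - x*y*z^2 - x^2*z + 2*x*y + z
apply: tr(a^2 b a b^-3) = tr(b^-1 a^2 b a b^-1) tr(b) - tr(b^-1 a^2 b a)   [inverse elimination on b] = x^2*y^3*z - x*y^4 - x*y^2*z^2 - 2*x^2*y*z + 3*x*y^2 + x*z^2 + y*z - x

x^2*y^3*z - x*y^4 - x*y^2*z^2 - 2*x^2*y*z + 3*x*y^2 + x*z^2 + y*z - x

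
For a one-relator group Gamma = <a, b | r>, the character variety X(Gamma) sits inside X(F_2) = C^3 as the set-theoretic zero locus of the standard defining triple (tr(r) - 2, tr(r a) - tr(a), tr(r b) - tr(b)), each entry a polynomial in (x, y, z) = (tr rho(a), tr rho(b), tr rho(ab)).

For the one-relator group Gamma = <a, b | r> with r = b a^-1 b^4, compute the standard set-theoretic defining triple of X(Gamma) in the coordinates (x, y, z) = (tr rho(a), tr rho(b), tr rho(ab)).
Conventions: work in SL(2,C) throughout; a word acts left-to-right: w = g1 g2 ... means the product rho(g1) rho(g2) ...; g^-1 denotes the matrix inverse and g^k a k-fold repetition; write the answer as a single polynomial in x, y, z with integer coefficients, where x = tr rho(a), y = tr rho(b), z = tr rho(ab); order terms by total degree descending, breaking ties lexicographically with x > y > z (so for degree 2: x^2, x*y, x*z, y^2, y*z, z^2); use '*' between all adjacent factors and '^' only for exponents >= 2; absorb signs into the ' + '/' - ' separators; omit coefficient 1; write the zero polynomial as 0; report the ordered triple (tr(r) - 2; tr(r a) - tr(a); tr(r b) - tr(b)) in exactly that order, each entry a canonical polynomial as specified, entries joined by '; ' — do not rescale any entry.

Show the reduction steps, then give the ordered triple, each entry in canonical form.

x*y^5 - y^4*z - 4*x*y^3 + 3*y^2*z + 3*x*y - z - 2; x*y^4*z - x^2*y^3 - y^3*z^2 - 2*x*y^2*z + 2*x^2*y + y^3 + 2*y*z^2 - x - 3*y; x*y^6 - y^5*z - 5*x*y^4 + 4*y^3*z + 6*x*y^2 - 3*y*z - x - y

tr(b^2) = tr(b) * tr(b) - tr(1) = y^2 - 2
tr(b^3) = tr(b) * tr(b^2) - tr(b) = y^3 - 3*y
tr(b^4) = tr(b) * tr(b^3) - tr(b^2) = y^4 - 4*y^2 + 2
tr(b^5) = tr(b) * tr(b^4) - tr(b^3) = y^5 - 5*y^3 + 5*y
next, tr(b a b) = tr(b) * tr(a b) - tr(a) = y*z - x
tr(b a b^2) = tr(b) * tr(b a b) - tr(b a) = y^2*z - x*y - z
and tr(b a b^3) = tr(b) * tr(b a b^2) - tr(b a b) = y^3*z - x*y^2 - 2*y*z + x
tr(b^5 a) = tr(b) * tr(b a b^3) - tr(b a b^2) = y^4*z - x*y^3 - 3*y^2*z + 2*x*y + z
and tr(b a^-1 b^4) = tr(b^5) * tr(a) - tr(b^5 a) = x*y^5 - y^4*z - 4*x*y^3 + 3*y^2*z + 3*x*y - z
tr(a b a b) = tr(b a) * tr(b a) - tr(1)   [split at repeated b] = z^2 - 2
next, tr(a b a) = tr(a) * tr(b a) - tr(b) = x*z - y
tr(b a b a b) = tr(b) * tr(a b a b) - tr(a b a) = y*z^2 - x*z - y
and tr(a b a b^3) = tr(b) * tr(b a b a b) - tr(b a b a) = y^2*z^2 - x*y*z - y^2 - z^2 + 2
tr(b^4 a b a) = tr(b) * tr(a b a b^3) - tr(a b a b^2) = y^3*z^2 - x*y^2*z - y^3 - 2*y*z^2 + x*z + 3*y
next, tr(b a^-1 b^4 a) = tr(b^4 a b) * tr(a) - tr(b^4 a b a) = x*y^4*z - x^2*y^3 - y^3*z^2 - 2*x*y^2*z + 2*x^2*y + y^3 + 2*y*z^2 - 3*y
tr(b^6) = tr(b) * tr(b^5) - tr(b^4)   [square of b] = y^6 - 6*y^4 + 9*y^2 - 2
tr(b^6 a) = tr(b) * tr(b^2 a b^3) - tr(b^2 a b^2)   [square of b] = y^5*z - x*y^4 - 4*y^3*z + 3*x*y^2 + 3*y*z - x
tr(b a^-1 b^5) = tr(b^6) * tr(a) - tr(b^6 a)   [inverse elimination on a] = x*y^6 - y^5*z - 5*x*y^4 + 4*y^3*z + 6*x*y^2 - 3*y*z - x
assemble the triple (tr(r) - 2; tr(r a) - x; tr(r b) - y)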